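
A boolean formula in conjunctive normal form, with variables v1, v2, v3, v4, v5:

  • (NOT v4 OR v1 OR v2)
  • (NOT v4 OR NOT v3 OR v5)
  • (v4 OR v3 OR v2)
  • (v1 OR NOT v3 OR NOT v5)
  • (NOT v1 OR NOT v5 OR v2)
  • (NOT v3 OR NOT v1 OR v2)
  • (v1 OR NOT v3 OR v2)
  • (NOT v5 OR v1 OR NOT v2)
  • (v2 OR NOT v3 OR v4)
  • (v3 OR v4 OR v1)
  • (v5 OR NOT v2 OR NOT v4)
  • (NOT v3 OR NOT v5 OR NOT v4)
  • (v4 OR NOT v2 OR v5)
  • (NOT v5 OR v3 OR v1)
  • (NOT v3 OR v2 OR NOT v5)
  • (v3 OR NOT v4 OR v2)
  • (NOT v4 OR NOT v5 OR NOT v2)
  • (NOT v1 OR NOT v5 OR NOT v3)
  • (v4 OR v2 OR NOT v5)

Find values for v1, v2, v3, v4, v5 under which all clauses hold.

v1=True, v2=True, v3=False, v4=False, v5=True

Branch on v1: take v1 = True.
Set v2 = True and propagate.
Try v3 = False.
The remaining clauses are satisfied by v4 = False, v5 = True.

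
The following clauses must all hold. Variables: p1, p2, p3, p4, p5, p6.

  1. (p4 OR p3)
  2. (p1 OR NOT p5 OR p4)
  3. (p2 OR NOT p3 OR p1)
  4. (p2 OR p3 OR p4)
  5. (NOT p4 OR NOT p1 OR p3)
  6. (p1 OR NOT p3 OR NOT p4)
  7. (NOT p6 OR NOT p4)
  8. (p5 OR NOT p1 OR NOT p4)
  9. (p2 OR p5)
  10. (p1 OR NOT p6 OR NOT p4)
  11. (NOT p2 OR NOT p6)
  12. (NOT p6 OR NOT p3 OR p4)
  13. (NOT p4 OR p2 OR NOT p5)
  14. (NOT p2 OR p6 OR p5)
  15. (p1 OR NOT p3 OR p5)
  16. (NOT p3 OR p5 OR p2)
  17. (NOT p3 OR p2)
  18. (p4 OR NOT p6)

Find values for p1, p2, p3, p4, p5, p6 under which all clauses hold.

p1=T, p2=T, p3=T, p4=F, p5=T, p6=F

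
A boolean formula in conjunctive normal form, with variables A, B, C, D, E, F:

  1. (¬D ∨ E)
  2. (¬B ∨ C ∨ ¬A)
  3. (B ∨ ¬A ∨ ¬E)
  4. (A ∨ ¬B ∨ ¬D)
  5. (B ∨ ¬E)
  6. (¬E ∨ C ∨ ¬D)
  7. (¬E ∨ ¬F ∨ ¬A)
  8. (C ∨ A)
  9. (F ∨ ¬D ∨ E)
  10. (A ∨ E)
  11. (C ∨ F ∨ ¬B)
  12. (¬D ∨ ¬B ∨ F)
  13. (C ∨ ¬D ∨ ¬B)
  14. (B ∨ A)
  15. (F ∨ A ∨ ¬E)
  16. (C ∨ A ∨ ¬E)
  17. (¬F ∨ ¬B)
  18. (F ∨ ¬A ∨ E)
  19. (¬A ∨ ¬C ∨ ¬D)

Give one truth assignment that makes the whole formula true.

A = T, B = T, C = T, D = F, E = T, F = F

Check each clause:
  1. (¬D ∨ E) — ¬D is true.
  2. (¬B ∨ ¬A ∨ C) — C is true.
  3. (B ∨ ¬A ∨ ¬E) — B is true.
  4. (¬B ∨ ¬D ∨ A) — A is true.
  5. (B ∨ ¬E) — B is true.
  6. (¬D ∨ C ∨ ¬E) — C is true.
  7. (¬A ∨ ¬F ∨ ¬E) — ¬F is true.
  8. (A ∨ C) — A is true.
  9. (¬D ∨ F ∨ E) — ¬D is true.
  10. (E ∨ A) — A is true.
  11. (C ∨ F ∨ ¬B) — C is true.
  12. (¬D ∨ ¬B ∨ F) — ¬D is true.
  13. (¬D ∨ C ∨ ¬B) — C is true.
  14. (B ∨ A) — A is true.
  15. (¬E ∨ F ∨ A) — A is true.
  16. (C ∨ ¬E ∨ A) — A is true.
  17. (¬F ∨ ¬B) — ¬F is true.
  18. (F ∨ E ∨ ¬A) — E is true.
  19. (¬C ∨ ¬D ∨ ¬A) — ¬D is true.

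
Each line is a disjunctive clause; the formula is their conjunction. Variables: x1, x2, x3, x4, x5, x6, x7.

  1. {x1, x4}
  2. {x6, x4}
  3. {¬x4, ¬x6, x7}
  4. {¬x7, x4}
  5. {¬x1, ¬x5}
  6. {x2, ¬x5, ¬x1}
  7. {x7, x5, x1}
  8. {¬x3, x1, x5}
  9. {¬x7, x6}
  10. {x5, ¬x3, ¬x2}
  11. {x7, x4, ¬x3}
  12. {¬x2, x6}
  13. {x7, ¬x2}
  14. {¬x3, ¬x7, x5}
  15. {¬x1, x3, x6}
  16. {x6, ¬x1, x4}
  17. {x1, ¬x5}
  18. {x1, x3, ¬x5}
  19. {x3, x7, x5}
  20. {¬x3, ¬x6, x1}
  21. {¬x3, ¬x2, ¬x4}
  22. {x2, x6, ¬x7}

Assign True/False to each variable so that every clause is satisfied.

x1=F, x2=T, x3=F, x4=T, x5=F, x6=T, x7=T

Branch on x1: take x1 = False.
  then x4 is forced to True.
  then x5 is forced to False.
  then x7 is forced to True.
  then x3 is forced to False.
  then x6 is forced to True.
x2 is now unconstrained; take x2 = True.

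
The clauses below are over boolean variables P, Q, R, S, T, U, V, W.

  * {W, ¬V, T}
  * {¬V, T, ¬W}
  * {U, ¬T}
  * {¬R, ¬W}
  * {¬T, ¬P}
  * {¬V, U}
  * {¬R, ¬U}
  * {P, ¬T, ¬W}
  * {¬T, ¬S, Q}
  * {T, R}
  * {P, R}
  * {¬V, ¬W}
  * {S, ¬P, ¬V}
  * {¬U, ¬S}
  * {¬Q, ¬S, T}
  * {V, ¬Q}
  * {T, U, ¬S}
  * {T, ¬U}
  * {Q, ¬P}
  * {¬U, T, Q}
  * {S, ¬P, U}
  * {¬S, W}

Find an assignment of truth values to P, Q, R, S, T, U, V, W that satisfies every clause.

P=False, Q=False, R=True, S=False, T=False, U=False, V=False, W=False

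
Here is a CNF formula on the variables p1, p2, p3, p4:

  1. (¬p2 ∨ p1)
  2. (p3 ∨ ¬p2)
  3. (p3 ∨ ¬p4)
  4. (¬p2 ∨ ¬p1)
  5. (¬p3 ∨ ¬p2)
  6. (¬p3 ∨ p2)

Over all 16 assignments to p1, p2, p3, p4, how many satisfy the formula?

2

Satisfying assignments:
  p1=0 p2=0 p3=0 p4=0
  p1=1 p2=0 p3=0 p4=0
That's 2 in total.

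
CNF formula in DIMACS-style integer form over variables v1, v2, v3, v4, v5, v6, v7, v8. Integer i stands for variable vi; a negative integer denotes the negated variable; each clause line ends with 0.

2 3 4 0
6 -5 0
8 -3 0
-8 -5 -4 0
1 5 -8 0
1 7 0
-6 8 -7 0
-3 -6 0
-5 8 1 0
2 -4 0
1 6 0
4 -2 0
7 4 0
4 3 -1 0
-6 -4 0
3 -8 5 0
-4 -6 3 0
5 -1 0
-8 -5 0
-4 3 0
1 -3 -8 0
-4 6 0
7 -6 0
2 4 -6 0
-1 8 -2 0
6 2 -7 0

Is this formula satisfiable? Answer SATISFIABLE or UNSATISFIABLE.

UNSATISFIABLE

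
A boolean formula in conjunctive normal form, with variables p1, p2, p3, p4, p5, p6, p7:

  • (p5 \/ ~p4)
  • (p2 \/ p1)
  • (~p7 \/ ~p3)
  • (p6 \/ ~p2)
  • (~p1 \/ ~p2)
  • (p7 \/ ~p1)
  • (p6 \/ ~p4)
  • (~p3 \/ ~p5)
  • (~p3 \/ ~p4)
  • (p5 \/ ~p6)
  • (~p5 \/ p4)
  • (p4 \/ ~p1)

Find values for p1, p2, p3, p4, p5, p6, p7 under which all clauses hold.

Pure literal: p3 appears only negated; assign p3 = False.
Try p1 = False.
  then p2 is forced to True.
  then p6 is forced to True.
  then p5 is forced to True.
  then p4 is forced to True.
p7 is now unconstrained; take p7 = False.

p1=False, p2=True, p3=False, p4=True, p5=True, p6=True, p7=False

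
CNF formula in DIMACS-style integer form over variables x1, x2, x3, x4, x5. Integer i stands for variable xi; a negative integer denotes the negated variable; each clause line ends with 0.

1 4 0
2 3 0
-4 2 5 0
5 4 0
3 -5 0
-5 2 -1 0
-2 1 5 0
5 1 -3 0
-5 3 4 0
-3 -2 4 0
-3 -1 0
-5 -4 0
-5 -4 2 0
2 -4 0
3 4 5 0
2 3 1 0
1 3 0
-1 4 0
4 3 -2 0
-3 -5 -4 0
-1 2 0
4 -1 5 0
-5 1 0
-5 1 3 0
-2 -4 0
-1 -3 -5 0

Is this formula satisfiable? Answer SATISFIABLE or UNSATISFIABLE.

x5 = True:
  propagation gives x3=True, x1=False; an empty clause results — contradiction.
x5 = False:
  propagation gives x4=True, x2=True; an empty clause results — contradiction.
Every branch closes, so no satisfying assignment exists.

UNSATISFIABLE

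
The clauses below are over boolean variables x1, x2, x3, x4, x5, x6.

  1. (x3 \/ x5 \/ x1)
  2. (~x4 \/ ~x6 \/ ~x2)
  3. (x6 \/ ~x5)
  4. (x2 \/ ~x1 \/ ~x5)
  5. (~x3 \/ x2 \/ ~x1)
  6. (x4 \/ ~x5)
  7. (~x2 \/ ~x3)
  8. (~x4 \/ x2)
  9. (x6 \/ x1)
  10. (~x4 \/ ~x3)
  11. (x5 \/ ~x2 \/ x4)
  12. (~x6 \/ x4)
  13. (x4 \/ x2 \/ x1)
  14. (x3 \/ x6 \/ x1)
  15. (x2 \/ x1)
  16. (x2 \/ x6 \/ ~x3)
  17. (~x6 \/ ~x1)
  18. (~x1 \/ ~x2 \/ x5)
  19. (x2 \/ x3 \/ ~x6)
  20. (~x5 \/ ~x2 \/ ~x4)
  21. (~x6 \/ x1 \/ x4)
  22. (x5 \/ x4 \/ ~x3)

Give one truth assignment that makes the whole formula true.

Try x1 = True.
  then x6 is forced to False.
  then x5 is forced to False.
  then x2 is forced to False.
  then x3 is forced to False.
  then x4 is forced to False.

x1=T, x2=F, x3=F, x4=F, x5=F, x6=F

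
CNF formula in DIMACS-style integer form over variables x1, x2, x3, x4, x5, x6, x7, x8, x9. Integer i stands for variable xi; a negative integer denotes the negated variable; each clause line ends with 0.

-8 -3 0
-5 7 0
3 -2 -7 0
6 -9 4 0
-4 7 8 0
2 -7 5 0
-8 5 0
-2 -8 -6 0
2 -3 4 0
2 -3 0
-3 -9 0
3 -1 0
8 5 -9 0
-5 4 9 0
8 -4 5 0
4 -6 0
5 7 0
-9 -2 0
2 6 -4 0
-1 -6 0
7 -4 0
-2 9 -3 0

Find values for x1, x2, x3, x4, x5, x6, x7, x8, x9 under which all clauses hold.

x1=0  x2=0  x3=0  x4=1  x5=1  x6=1  x7=1  x8=1  x9=0

Check each clause:
  1. {¬x3, ¬x8} — ¬x3 is true.
  2. {x7, ¬x5} — x7 is true.
  3. {x3, ¬x2, ¬x7} — ¬x2 is true.
  4. {x4, ¬x9, x6} — x4 is true.
  5. {x8, x7, ¬x4} — x8 is true.
  6. {x2, ¬x7, x5} — x5 is true.
  7. {x5, ¬x8} — x5 is true.
  8. {¬x2, ¬x6, ¬x8} — ¬x2 is true.
  9. {¬x3, x2, x4} — x4 is true.
  10. {x2, ¬x3} — ¬x3 is true.
  11. {¬x3, ¬x9} — ¬x3 is true.
  12. {x3, ¬x1} — ¬x1 is true.
  13. {¬x9, x5, x8} — x8 is true.
  14. {¬x5, x9, x4} — x4 is true.
  15. {x5, x8, ¬x4} — x8 is true.
  16. {x4, ¬x6} — x4 is true.
  17. {x7, x5} — x5 is true.
  18. {¬x2, ¬x9} — ¬x2 is true.
  19. {¬x4, x6, x2} — x6 is true.
  20. {¬x6, ¬x1} — ¬x1 is true.
  21. {x7, ¬x4} — x7 is true.
  22. {x9, ¬x2, ¬x3} — ¬x3 is true.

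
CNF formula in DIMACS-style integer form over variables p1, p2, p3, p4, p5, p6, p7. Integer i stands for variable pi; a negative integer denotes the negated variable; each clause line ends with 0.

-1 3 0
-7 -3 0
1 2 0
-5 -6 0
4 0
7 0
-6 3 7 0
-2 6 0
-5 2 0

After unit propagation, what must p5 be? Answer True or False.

False

(p4) is a unit clause: p4 = True.
Unit clause (p7) sets p7 = True.
(NOT p3 OR NOT p7) with p7 = True leaves only NOT p3, so p3 = False.
From (p3 OR NOT p1) and p3 = False: p1 = False.
In (p2 OR p1), p1 is now false; p2 must hold, so p2 = True.
(p6 OR NOT p2): since p2 = True, the clause reduces to (p6). p6 = True.
(NOT p6 OR NOT p5) with p6 = True leaves only NOT p5, so p5 = False.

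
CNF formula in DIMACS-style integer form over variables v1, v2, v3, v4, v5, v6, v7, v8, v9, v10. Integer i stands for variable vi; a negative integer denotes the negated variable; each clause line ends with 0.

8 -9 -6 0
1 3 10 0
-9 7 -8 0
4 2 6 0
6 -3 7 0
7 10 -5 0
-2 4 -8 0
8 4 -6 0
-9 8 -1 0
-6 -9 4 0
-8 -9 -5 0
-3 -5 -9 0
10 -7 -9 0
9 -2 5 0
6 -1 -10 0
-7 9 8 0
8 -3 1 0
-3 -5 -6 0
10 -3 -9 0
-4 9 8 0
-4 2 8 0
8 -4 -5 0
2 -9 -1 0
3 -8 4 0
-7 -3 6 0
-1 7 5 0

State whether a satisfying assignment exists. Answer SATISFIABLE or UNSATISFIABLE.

SATISFIABLE

Set v1 = False and propagate.
Try v2 = False.
Set v3 = True and propagate.
  then v8 is forced to True.
For the remaining variables, v4 = True, v5 = False, v6 = True, v7 = True, v9 = True, v10 = True works.
Every clause has at least one true literal under this assignment.
So v1 = F, v2 = F, v3 = T, v4 = T, v5 = F, v6 = T, v7 = T, v8 = T, v9 = T, v10 = T is a satisfying assignment.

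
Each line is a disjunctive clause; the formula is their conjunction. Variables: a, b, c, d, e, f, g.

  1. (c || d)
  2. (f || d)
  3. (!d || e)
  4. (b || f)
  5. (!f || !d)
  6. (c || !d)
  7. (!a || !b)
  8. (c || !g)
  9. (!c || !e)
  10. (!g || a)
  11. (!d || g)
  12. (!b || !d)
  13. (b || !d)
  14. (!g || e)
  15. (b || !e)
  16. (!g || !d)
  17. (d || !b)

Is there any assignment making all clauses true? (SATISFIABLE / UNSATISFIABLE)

Try a = False.
  then g is forced to False.
  then d is forced to False.
  then c is forced to True.
  then f is forced to True.
  then e is forced to False.
  then b is forced to False.
So a=0, b=0, c=1, d=0, e=0, f=1, g=0 is a satisfying assignment.

SATISFIABLE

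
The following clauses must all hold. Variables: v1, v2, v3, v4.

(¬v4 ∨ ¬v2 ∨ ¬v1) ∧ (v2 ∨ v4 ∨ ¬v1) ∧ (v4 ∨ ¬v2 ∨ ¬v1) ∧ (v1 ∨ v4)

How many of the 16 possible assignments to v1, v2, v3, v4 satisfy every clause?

Satisfying assignments:
  v1=0 v2=0 v3=0 v4=1
  v1=0 v2=0 v3=1 v4=1
  v1=0 v2=1 v3=0 v4=1
  v1=0 v2=1 v3=1 v4=1
  v1=1 v2=0 v3=0 v4=1
  v1=1 v2=0 v3=1 v4=1
Count: 6.

6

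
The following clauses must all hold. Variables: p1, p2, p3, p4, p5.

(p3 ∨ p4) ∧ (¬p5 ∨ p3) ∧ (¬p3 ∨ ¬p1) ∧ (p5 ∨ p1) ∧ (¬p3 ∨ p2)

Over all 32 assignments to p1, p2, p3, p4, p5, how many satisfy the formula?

4

Satisfying assignments:
  p1=0 p2=1 p3=1 p4=0 p5=1
  p1=0 p2=1 p3=1 p4=1 p5=1
  p1=1 p2=0 p3=0 p4=1 p5=0
  p1=1 p2=1 p3=0 p4=1 p5=0
Count: 4.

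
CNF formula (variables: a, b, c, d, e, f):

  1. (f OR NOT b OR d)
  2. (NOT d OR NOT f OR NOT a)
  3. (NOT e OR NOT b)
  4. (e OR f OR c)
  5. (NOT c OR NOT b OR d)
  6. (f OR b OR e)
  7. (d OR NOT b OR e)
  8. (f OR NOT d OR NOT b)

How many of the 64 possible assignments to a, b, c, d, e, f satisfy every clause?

22

Case analysis on b and d:
  b=1, d=1: remaining (a,c,e,f) ∈ {(0,0,0,1); (0,1,0,1)} — 2.
  b=1, d=0: a clause becomes empty — 0.
  b=0, d=1: c free; 4 ways for (a,e,f) × 2^1 = 8.
  b=0, d=0: a, c free; 3 ways for (e,f) × 2^2 = 12.
Total: 2 + 0 + 8 + 12 = 22.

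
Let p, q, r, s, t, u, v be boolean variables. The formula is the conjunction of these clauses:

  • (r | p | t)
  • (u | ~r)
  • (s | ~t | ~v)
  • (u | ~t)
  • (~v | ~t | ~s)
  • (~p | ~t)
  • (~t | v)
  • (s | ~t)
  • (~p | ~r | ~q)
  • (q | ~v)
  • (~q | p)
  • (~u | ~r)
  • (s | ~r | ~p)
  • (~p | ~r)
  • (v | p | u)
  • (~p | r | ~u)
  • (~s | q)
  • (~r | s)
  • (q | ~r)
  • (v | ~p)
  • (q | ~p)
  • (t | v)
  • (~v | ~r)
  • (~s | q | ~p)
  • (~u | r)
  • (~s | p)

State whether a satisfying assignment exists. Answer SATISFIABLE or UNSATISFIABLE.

SATISFIABLE

Set p = True and propagate.
  then t is forced to False.
  then r is forced to False.
  then u is forced to False.
  then v is forced to True.
  then q is forced to True.
s is now unconstrained; take s = True.
Every clause has at least one true literal under this assignment.
So p = 1  q = 1  r = 0  s = 1  t = 0  u = 0  v = 1 is a satisfying assignment.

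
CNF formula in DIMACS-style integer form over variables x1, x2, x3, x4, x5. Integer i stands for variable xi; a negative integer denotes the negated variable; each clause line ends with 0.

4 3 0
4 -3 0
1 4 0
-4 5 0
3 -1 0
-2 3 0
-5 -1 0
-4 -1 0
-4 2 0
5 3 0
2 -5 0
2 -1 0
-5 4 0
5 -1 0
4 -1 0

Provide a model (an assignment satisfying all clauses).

x1=False, x2=True, x3=True, x4=True, x5=True

Check each clause:
  1. (x3 \/ x4) — x3 is true.
  2. (x4 \/ ~x3) — x4 is true.
  3. (x1 \/ x4) — x4 is true.
  4. (x5 \/ ~x4) — x5 is true.
  5. (~x1 \/ x3) — x3 is true.
  6. (~x2 \/ x3) — x3 is true.
  7. (~x5 \/ ~x1) — ~x1 is true.
  8. (~x1 \/ ~x4) — ~x1 is true.
  9. (~x4 \/ x2) — x2 is true.
  10. (x5 \/ x3) — x3 is true.
  11. (x2 \/ ~x5) — x2 is true.
  12. (~x1 \/ x2) — x2 is true.
  13. (x4 \/ ~x5) — x4 is true.
  14. (x5 \/ ~x1) — x5 is true.
  15. (~x1 \/ x4) — x4 is true.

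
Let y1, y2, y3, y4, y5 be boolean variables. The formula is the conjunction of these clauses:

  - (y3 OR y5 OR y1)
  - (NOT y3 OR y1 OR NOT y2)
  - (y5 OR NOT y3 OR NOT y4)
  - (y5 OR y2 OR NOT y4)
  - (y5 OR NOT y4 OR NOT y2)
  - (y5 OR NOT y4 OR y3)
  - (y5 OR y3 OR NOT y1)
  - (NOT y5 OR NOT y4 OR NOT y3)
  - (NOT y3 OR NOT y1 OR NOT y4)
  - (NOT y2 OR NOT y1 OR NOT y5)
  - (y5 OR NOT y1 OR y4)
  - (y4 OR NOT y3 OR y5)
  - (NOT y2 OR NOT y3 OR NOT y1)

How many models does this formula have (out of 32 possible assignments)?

8

Split on y5, then y3.
  y5=T, y3=T: remaining (y1,y2,y4) ∈ {(F,F,F); (T,F,F)} — 2.
  y5=T, y3=F: y4 free; 3 ways for (y1,y2) × 2^1 = 6.
  y5=F, y3=T: a clause becomes empty — 0.
  y5=F, y3=F: a clause becomes empty — 0.
Total: 2 + 6 + 0 + 0 = 8.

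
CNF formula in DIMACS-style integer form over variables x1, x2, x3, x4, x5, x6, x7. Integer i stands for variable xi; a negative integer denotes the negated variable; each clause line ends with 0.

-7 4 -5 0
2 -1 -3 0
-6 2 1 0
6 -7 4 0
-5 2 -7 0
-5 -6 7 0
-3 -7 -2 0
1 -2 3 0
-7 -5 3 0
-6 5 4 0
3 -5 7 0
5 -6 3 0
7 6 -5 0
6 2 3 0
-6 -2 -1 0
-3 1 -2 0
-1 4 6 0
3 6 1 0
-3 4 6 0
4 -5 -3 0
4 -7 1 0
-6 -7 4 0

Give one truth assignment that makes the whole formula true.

x1=T, x2=T, x3=T, x4=T, x5=F, x6=F, x7=F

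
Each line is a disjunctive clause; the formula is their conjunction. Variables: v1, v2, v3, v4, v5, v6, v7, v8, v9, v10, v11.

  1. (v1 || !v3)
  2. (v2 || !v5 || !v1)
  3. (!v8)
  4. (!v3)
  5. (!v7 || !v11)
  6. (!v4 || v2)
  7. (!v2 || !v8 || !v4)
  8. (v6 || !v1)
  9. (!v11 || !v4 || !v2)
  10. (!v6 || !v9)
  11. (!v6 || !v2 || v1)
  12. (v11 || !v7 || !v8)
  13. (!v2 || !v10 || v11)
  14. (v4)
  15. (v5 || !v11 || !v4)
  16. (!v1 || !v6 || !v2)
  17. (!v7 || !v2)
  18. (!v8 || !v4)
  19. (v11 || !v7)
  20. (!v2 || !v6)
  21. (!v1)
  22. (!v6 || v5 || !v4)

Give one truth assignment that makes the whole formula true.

The clause (!v8) is unit: v8 must be False.
Unit propagation: (!v3) forces v3 = False.
The clause (v4) is unit: v4 must be True.
(v2) is a unit clause, so v2 = True.
The clause (!v11) is unit: v11 must be False.
The clause (!v10) is unit: v10 must be False.
Unit propagation: (!v7) forces v7 = False.
Unit propagation: (!v6) forces v6 = False.
Unit propagation: (!v1) forces v1 = False.
v5, v9 are now unconstrained; take v5 = False, v9 = True.
Every clause has at least one true literal under this assignment.
Check each clause:
  1. (!v3 || v1) — !v3 is true.
  2. (!v5 || !v1 || v2) — v2 is true.
  3. (!v8) — !v8 is true.
  4. (!v3) — !v3 is true.
  5. (!v11 || !v7) — !v7 is true.
  6. (!v4 || v2) — v2 is true.
  7. (!v2 || !v4 || !v8) — !v8 is true.
  8. (v6 || !v1) — !v1 is true.
  9. (!v4 || !v2 || !v11) — !v11 is true.
  10. (!v6 || !v9) — !v6 is true.
  11. (!v2 || v1 || !v6) — !v6 is true.
  12. (!v7 || !v8 || v11) — !v8 is true.
  13. (v11 || !v10 || !v2) — !v10 is true.
  14. (v4) — v4 is true.
  15. (v5 || !v11 || !v4) — !v11 is true.
  16. (!v1 || !v2 || !v6) — !v6 is true.
  17. (!v7 || !v2) — !v7 is true.
  18. (!v8 || !v4) — !v8 is true.
  19. (v11 || !v7) — !v7 is true.
  20. (!v6 || !v2) — !v6 is true.
  21. (!v1) — !v1 is true.
  22. (!v6 || v5 || !v4) — !v6 is true.

v1=False, v2=True, v3=False, v4=True, v5=False, v6=False, v7=False, v8=False, v9=True, v10=False, v11=False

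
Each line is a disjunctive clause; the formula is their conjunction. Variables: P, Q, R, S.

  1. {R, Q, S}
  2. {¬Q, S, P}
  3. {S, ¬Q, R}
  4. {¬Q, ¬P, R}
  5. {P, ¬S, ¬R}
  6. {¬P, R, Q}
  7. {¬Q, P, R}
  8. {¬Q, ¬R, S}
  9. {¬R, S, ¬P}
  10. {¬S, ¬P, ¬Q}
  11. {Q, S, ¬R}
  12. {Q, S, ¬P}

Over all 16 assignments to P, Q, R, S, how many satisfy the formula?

2

Satisfying assignments:
  P=F Q=F R=F S=T
  P=T Q=F R=T S=T
Count: 2.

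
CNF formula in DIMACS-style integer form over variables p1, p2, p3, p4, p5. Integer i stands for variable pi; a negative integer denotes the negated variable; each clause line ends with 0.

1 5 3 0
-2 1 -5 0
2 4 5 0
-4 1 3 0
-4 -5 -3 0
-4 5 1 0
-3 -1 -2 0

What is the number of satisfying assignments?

Case analysis on p1 and p5:
  p1=1, p5=1: 5 of the 8 assignments to (p2,p3,p4) work.
  p1=1, p5=0: remaining (p2,p3,p4) ∈ {(0,0,1); (0,1,1); (1,0,0); (1,0,1)} — 4.
  p1=0, p5=1: remaining (p2,p3,p4) ∈ {(0,0,0); (0,1,0)} — 2.
  p1=0, p5=0: remaining (p2,p3,p4) ∈ {(1,1,0)} — 1.
Total: 5 + 4 + 2 + 1 = 12.

12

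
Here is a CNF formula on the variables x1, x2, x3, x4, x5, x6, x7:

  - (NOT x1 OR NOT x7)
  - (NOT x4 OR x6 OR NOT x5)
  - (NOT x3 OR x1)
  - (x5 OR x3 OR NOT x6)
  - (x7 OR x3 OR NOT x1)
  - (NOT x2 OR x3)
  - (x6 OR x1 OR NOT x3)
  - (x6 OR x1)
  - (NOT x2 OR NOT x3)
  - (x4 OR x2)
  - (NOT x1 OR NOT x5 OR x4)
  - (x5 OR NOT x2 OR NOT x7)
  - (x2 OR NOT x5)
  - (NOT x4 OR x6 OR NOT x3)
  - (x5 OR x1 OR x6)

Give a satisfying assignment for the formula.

x1=True  x2=False  x3=True  x4=True  x5=False  x6=True  x7=False

Branch on x1: take x1 = True.
  then x7 is forced to False.
  then x3 is forced to True.
  then x2 is forced to False.
  then x4 is forced to True.
  then x5 is forced to False.
  then x6 is forced to True.
Check each clause:
  1. (NOT x7 OR NOT x1) — NOT x7 is true.
  2. (NOT x4 OR x6 OR NOT x5) — NOT x5 is true.
  3. (x1 OR NOT x3) — x1 is true.
  4. (x3 OR x5 OR NOT x6) — x3 is true.
  5. (NOT x1 OR x3 OR x7) — x3 is true.
  6. (NOT x2 OR x3) — x3 is true.
  7. (x1 OR NOT x3 OR x6) — x1 is true.
  8. (x1 OR x6) — x1 is true.
  9. (NOT x3 OR NOT x2) — NOT x2 is true.
  10. (x2 OR x4) — x4 is true.
  11. (NOT x1 OR NOT x5 OR x4) — NOT x5 is true.
  12. (NOT x7 OR NOT x2 OR x5) — NOT x7 is true.
  13. (NOT x5 OR x2) — NOT x5 is true.
  14. (x6 OR NOT x4 OR NOT x3) — x6 is true.
  15. (x6 OR x1 OR x5) — x1 is true.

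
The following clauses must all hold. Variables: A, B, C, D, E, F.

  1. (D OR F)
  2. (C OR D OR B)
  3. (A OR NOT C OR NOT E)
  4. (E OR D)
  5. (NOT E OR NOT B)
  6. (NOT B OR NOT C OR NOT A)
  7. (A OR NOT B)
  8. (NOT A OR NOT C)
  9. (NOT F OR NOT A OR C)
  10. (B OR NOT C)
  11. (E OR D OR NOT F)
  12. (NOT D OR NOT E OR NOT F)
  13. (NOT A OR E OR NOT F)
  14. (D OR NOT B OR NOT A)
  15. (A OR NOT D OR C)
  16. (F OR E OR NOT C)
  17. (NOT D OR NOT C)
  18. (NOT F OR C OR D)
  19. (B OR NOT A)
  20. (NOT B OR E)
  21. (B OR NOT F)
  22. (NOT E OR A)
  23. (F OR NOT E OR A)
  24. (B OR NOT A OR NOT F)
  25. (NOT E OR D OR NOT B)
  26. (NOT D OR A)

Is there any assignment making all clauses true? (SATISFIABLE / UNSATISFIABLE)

UNSATISFIABLE

A = True:
  propagation gives C=False, F=False, D=True, B=True; an empty clause results — contradiction.
A = False:
  propagation gives B=False, C=False, D=True; an empty clause results — contradiction.
Every branch closes, so no satisfying assignment exists.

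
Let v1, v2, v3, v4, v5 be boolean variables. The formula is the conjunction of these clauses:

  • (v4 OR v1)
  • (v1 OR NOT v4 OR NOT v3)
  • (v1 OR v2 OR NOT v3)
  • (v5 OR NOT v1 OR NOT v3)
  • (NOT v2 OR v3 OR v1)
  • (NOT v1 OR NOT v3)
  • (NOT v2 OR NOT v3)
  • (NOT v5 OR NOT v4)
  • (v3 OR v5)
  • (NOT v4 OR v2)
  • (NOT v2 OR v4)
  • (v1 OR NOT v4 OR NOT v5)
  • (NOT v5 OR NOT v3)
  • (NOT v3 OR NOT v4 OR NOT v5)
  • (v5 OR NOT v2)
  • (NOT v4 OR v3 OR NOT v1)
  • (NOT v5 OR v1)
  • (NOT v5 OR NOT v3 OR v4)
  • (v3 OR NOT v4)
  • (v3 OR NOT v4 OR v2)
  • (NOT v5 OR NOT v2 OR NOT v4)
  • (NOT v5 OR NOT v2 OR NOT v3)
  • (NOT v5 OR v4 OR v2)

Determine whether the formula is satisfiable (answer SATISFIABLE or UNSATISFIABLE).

UNSATISFIABLE

v3 = True:
  propagation gives v1=False, v4=True; an empty clause results — contradiction.
v3 = False:
  propagation gives v5=True, v4=False, v1=True, v2=False; an empty clause results — contradiction.
Every branch closes, so no satisfying assignment exists.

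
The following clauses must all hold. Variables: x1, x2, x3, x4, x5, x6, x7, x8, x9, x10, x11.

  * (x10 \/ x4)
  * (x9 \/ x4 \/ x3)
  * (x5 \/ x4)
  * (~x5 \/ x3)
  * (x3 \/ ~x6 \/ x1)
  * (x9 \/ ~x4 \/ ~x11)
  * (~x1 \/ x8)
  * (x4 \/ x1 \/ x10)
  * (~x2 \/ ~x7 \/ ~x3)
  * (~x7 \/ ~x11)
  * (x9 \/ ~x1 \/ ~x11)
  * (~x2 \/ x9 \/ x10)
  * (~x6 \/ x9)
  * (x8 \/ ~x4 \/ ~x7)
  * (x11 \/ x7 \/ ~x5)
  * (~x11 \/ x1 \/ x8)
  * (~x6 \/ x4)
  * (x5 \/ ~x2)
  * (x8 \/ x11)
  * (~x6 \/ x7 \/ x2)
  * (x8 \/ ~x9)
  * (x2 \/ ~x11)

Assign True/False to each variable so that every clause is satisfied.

x1=T, x2=F, x3=T, x4=T, x5=F, x6=F, x7=F, x8=T, x9=T, x10=F, x11=F

Check each clause:
  1. (x4 \/ x10) — x4 is true.
  2. (x4 \/ x9 \/ x3) — x9 is true.
  3. (x4 \/ x5) — x4 is true.
  4. (x3 \/ ~x5) — x3 is true.
  5. (~x6 \/ x3 \/ x1) — x1 is true.
  6. (x9 \/ ~x4 \/ ~x11) — x9 is true.
  7. (x8 \/ ~x1) — x8 is true.
  8. (x10 \/ x4 \/ x1) — x1 is true.
  9. (~x3 \/ ~x2 \/ ~x7) — ~x7 is true.
  10. (~x7 \/ ~x11) — ~x7 is true.
  11. (x9 \/ ~x11 \/ ~x1) — x9 is true.
  12. (~x2 \/ x10 \/ x9) — x9 is true.
  13. (~x6 \/ x9) — x9 is true.
  14. (~x4 \/ ~x7 \/ x8) — x8 is true.
  15. (~x5 \/ x7 \/ x11) — ~x5 is true.
  16. (x8 \/ x1 \/ ~x11) — x8 is true.
  17. (x4 \/ ~x6) — ~x6 is true.
  18. (~x2 \/ x5) — ~x2 is true.
  19. (x8 \/ x11) — x8 is true.
  20. (x2 \/ ~x6 \/ x7) — ~x6 is true.
  21. (~x9 \/ x8) — x8 is true.
  22. (x2 \/ ~x11) — ~x11 is true.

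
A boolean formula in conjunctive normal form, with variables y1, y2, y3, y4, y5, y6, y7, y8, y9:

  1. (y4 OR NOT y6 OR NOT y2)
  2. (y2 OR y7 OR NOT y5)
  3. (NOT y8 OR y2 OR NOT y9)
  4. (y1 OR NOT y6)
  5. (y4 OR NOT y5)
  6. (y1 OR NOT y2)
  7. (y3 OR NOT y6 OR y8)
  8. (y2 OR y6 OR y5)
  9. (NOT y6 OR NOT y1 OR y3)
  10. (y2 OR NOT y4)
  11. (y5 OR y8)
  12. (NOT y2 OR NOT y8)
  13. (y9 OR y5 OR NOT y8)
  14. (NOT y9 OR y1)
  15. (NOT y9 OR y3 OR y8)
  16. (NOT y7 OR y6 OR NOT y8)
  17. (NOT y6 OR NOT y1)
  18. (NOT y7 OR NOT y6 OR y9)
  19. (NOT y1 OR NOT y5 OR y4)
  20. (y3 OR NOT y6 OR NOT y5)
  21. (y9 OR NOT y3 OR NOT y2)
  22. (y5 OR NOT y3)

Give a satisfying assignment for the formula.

Set y1 = True and propagate.
  then y6 is forced to False.
Branch on y2: take y2 = True.
  then y8 is forced to False.
  then y5 is forced to True.
  then y4 is forced to True.
For the remaining variables, y3 = True, y7 = True, y9 = True works.
Every clause has at least one true literal under this assignment.

y1 = T, y2 = T, y3 = T, y4 = T, y5 = T, y6 = F, y7 = T, y8 = F, y9 = T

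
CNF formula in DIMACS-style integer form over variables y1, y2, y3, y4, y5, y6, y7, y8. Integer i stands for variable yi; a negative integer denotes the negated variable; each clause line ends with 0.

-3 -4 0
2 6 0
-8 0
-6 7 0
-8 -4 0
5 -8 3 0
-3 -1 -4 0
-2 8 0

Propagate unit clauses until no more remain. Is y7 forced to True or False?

Unit clause (~y8) sets y8 = False.
(~y2 | y8) with y8 = False leaves only ~y2, so y2 = False.
(y6 | y2) with y2 = False leaves only y6, so y6 = True.
In (y7 | ~y6), ~y6 is now false; y7 must hold, so y7 = True.

True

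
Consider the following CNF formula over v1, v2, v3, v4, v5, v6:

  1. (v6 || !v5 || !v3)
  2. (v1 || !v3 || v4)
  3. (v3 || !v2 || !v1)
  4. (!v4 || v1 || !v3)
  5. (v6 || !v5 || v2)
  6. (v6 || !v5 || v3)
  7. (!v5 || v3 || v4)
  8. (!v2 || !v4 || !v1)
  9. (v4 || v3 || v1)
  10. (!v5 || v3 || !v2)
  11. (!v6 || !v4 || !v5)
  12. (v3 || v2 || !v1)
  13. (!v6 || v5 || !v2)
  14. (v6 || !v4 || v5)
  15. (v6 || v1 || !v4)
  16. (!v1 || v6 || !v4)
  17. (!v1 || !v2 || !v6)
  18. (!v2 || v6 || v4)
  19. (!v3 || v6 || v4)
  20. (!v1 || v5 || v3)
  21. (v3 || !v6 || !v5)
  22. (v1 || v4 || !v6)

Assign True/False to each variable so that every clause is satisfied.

v1 = True, v2 = False, v3 = True, v4 = False, v5 = False, v6 = True

Check each clause:
  1. (!v3 || v6 || !v5) — !v5 is true.
  2. (v4 || v1 || !v3) — v1 is true.
  3. (v3 || !v1 || !v2) — v3 is true.
  4. (v1 || !v4 || !v3) — v1 is true.
  5. (v2 || v6 || !v5) — !v5 is true.
  6. (v3 || !v5 || v6) — v3 is true.
  7. (v4 || !v5 || v3) — v3 is true.
  8. (!v4 || !v2 || !v1) — !v4 is true.
  9. (v1 || v4 || v3) — v1 is true.
  10. (v3 || !v2 || !v5) — v3 is true.
  11. (!v5 || !v4 || !v6) — !v5 is true.
  12. (v2 || !v1 || v3) — v3 is true.
  13. (v5 || !v6 || !v2) — !v2 is true.
  14. (v6 || !v4 || v5) — !v4 is true.
  15. (!v4 || v1 || v6) — v1 is true.
  16. (!v4 || v6 || !v1) — !v4 is true.
  17. (!v2 || !v1 || !v6) — !v2 is true.
  18. (!v2 || v4 || v6) — v6 is true.
  19. (v4 || !v3 || v6) — v6 is true.
  20. (v5 || v3 || !v1) — v3 is true.
  21. (!v5 || v3 || !v6) — v3 is true.
  22. (!v6 || v4 || v1) — v1 is true.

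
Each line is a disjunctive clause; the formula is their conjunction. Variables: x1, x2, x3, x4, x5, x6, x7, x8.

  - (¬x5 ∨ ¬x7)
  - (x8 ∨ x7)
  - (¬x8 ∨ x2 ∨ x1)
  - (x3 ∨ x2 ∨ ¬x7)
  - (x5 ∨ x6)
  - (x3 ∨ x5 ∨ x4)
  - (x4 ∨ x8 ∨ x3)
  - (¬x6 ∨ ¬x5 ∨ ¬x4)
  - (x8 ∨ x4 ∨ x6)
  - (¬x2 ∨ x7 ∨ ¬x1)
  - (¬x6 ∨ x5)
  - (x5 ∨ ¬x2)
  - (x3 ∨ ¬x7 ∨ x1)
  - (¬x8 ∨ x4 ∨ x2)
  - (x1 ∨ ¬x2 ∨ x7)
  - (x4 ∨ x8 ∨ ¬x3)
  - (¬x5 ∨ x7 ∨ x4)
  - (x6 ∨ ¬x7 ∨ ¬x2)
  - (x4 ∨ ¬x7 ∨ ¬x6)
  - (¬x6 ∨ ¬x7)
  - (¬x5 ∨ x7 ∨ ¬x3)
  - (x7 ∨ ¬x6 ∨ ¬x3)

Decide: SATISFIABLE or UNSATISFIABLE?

SATISFIABLE

Set x1 = True and propagate.
Set x2 = False and propagate.
Set x3 = False and propagate.
  then x7 is forced to False.
  then x8 is forced to True.
  then x4 is forced to True.
The remaining clauses are satisfied by x5 = True, x6 = False.
Every clause has at least one true literal under this assignment.
So x1=True  x2=False  x3=False  x4=True  x5=True  x6=False  x7=False  x8=True is a satisfying assignment.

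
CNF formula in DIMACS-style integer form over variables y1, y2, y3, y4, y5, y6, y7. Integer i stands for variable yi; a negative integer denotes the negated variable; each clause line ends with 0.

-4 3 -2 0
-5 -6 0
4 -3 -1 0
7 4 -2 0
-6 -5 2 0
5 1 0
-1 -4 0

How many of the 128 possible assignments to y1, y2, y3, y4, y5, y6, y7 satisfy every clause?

21

Case analysis on y4 and y1:
  y4=T, y1=T: a clause becomes empty — 0.
  y4=T, y1=F: y7 free; 3 ways for (y2,y3,y5,y6) × 2^1 = 6.
  y4=F, y1=T: 9 of the 32 assignments to (y2,y3,y5,y6,y7) work.
  y4=F, y1=F: y3 free; 3 ways for (y2,y5,y6,y7) × 2^1 = 6.
Total: 0 + 6 + 9 + 6 = 21.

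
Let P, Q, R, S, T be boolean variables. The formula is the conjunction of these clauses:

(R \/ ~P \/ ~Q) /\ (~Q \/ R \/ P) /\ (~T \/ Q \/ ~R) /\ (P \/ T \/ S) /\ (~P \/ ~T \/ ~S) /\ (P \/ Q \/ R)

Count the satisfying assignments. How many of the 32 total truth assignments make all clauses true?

Split on P, then Q.
  P=T, Q=T: remaining (R,S,T) ∈ {(T,F,F); (T,F,T); (T,T,F)} — 3.
  P=T, Q=F: 5 of the 8 assignments to (R,S,T) work.
  P=F, Q=T: remaining (R,S,T) ∈ {(T,F,T); (T,T,F); (T,T,T)} — 3.
  P=F, Q=F: remaining (R,S,T) ∈ {(T,T,F)} — 1.
Total: 3 + 5 + 3 + 1 = 12.

12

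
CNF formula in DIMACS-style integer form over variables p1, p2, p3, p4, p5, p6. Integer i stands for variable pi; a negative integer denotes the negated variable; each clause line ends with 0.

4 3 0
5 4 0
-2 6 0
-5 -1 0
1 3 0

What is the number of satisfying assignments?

15

Split on p1, then p3.
  p1=1, p3=1: remaining (p2,p4,p5,p6) ∈ {(0,1,0,0); (0,1,0,1); (1,1,0,1)} — 3.
  p1=1, p3=0: remaining (p2,p4,p5,p6) ∈ {(0,1,0,0); (0,1,0,1); (1,1,0,1)} — 3.
  p1=0, p3=1: 9 of the 16 assignments to (p2,p4,p5,p6) work.
  p1=0, p3=0: a clause becomes empty — 0.
Total: 3 + 3 + 9 + 0 = 15.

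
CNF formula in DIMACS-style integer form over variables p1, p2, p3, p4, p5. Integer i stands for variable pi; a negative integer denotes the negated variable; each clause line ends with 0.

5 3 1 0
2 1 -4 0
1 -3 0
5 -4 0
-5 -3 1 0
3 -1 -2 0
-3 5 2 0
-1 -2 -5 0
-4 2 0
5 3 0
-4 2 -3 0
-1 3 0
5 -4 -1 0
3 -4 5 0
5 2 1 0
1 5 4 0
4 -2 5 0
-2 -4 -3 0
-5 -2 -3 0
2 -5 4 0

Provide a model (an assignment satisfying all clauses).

Try p1 = False.
  then p3 is forced to False.
  then p5 is forced to True.
The remaining clauses are satisfied by p2 = True, p4 = False.
Every clause has at least one true literal under this assignment.

p1 = False, p2 = True, p3 = False, p4 = False, p5 = True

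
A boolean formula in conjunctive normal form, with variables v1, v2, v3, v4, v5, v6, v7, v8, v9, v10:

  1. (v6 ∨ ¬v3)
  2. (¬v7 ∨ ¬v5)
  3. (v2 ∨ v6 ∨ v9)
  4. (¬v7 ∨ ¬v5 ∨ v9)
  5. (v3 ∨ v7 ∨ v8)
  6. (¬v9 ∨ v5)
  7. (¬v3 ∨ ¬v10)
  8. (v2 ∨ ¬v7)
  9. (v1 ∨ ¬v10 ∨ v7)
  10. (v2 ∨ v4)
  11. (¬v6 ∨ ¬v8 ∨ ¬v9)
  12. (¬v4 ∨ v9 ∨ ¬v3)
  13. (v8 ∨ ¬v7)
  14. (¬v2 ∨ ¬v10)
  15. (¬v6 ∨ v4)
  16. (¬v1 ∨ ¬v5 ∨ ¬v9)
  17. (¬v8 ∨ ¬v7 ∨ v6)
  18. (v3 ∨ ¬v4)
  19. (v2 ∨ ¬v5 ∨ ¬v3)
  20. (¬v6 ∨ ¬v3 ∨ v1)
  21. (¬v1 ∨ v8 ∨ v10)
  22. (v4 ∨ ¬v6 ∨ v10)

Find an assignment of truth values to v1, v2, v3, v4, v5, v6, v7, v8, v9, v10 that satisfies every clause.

v1 = False, v2 = True, v3 = False, v4 = False, v5 = True, v6 = False, v7 = False, v8 = True, v9 = False, v10 = False

Check each clause:
  1. (¬v3 ∨ v6) — ¬v3 is true.
  2. (¬v5 ∨ ¬v7) — ¬v7 is true.
  3. (v6 ∨ v9 ∨ v2) — v2 is true.
  4. (¬v7 ∨ v9 ∨ ¬v5) — ¬v7 is true.
  5. (v8 ∨ v7 ∨ v3) — v8 is true.
  6. (¬v9 ∨ v5) — v5 is true.
  7. (¬v3 ∨ ¬v10) — ¬v3 is true.
  8. (¬v7 ∨ v2) — ¬v7 is true.
  9. (¬v10 ∨ v1 ∨ v7) — ¬v10 is true.
  10. (v4 ∨ v2) — v2 is true.
  11. (¬v8 ∨ ¬v6 ∨ ¬v9) — ¬v6 is true.
  12. (¬v4 ∨ v9 ∨ ¬v3) — ¬v4 is true.
  13. (¬v7 ∨ v8) — v8 is true.
  14. (¬v2 ∨ ¬v10) — ¬v10 is true.
  15. (v4 ∨ ¬v6) — ¬v6 is true.
  16. (¬v5 ∨ ¬v1 ∨ ¬v9) — ¬v1 is true.
  17. (v6 ∨ ¬v8 ∨ ¬v7) — ¬v7 is true.
  18. (¬v4 ∨ v3) — ¬v4 is true.
  19. (¬v5 ∨ v2 ∨ ¬v3) — v2 is true.
  20. (v1 ∨ ¬v6 ∨ ¬v3) — ¬v6 is true.
  21. (v10 ∨ ¬v1 ∨ v8) — v8 is true.
  22. (v4 ∨ v10 ∨ ¬v6) — ¬v6 is true.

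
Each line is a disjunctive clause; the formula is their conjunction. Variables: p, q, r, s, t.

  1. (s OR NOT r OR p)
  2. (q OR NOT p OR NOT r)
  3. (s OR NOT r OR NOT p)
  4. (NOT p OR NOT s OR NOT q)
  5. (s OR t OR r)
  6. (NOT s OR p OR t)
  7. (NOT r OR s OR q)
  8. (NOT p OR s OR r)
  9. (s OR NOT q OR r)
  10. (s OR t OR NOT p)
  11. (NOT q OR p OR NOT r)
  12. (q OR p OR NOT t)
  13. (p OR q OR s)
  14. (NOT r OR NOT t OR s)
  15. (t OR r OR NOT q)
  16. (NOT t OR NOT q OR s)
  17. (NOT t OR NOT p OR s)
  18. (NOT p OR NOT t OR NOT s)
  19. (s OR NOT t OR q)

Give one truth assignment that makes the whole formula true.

p=F, q=T, r=F, s=T, t=T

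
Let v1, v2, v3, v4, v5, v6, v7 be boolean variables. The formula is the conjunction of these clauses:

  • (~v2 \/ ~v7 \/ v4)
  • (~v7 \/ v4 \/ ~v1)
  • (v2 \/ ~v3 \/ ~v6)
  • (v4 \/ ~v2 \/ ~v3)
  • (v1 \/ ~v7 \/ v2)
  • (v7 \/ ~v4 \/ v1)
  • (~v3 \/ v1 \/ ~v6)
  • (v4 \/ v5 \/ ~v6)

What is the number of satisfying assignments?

50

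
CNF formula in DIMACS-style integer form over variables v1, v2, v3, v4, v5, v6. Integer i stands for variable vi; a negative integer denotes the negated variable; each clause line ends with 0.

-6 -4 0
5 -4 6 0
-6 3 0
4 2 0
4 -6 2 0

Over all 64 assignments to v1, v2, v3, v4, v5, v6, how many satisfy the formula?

20

Split on v4, then v6.
  v4=T, v6=T: a clause becomes empty — 0.
  v4=T, v6=F: forces v5=T; v1, v2, v3 free → 2^3 = 8.
  v4=F, v6=T: remaining (v1,v2,v3,v5) ∈ {(F,T,T,F); (F,T,T,T); (T,T,T,F); (T,T,T,T)} — 4.
  v4=F, v6=F: forces v2=T; v1, v3, v5 free → 2^3 = 8.
Total: 0 + 8 + 4 + 8 = 20.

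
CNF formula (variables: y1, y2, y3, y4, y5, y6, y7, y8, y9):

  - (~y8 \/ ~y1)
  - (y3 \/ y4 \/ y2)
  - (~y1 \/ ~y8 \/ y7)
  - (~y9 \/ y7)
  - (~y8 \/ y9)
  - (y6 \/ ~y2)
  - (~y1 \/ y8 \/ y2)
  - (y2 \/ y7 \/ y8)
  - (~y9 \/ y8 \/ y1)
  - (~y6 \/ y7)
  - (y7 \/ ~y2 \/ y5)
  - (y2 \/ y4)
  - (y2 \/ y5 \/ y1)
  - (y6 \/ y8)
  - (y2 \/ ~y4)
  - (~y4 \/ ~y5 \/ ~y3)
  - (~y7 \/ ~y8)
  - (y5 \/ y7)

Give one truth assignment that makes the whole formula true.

y1=T, y2=T, y3=F, y4=T, y5=T, y6=T, y7=T, y8=F, y9=F

Check each clause:
  1. (~y1 \/ ~y8) — ~y8 is true.
  2. (y4 \/ y3 \/ y2) — y2 is true.
  3. (y7 \/ ~y8 \/ ~y1) — ~y8 is true.
  4. (y7 \/ ~y9) — ~y9 is true.
  5. (y9 \/ ~y8) — ~y8 is true.
  6. (y6 \/ ~y2) — y6 is true.
  7. (~y1 \/ y8 \/ y2) — y2 is true.
  8. (y7 \/ y8 \/ y2) — y2 is true.
  9. (~y9 \/ y8 \/ y1) — y1 is true.
  10. (y7 \/ ~y6) — y7 is true.
  11. (y5 \/ ~y2 \/ y7) — y5 is true.
  12. (y2 \/ y4) — y2 is true.
  13. (y2 \/ y1 \/ y5) — y1 is true.
  14. (y8 \/ y6) — y6 is true.
  15. (y2 \/ ~y4) — y2 is true.
  16. (~y5 \/ ~y4 \/ ~y3) — ~y3 is true.
  17. (~y8 \/ ~y7) — ~y8 is true.
  18. (y7 \/ y5) — y5 is true.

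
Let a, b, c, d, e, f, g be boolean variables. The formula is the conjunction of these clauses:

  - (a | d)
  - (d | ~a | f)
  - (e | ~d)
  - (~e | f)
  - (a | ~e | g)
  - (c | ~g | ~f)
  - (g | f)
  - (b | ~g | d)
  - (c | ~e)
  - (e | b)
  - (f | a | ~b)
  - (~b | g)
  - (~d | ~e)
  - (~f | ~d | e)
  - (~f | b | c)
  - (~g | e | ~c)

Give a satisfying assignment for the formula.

a=T, b=T, c=T, d=F, e=T, f=T, g=T

Check each clause:
  1. (d | a) — a is true.
  2. (d | ~a | f) — f is true.
  3. (e | ~d) — ~d is true.
  4. (f | ~e) — f is true.
  5. (~e | g | a) — a is true.
  6. (c | ~f | ~g) — c is true.
  7. (g | f) — f is true.
  8. (b | ~g | d) — b is true.
  9. (~e | c) — c is true.
  10. (e | b) — b is true.
  11. (a | f | ~b) — a is true.
  12. (~b | g) — g is true.
  13. (~d | ~e) — ~d is true.
  14. (~d | e | ~f) — ~d is true.
  15. (c | ~f | b) — b is true.
  16. (~c | e | ~g) — e is true.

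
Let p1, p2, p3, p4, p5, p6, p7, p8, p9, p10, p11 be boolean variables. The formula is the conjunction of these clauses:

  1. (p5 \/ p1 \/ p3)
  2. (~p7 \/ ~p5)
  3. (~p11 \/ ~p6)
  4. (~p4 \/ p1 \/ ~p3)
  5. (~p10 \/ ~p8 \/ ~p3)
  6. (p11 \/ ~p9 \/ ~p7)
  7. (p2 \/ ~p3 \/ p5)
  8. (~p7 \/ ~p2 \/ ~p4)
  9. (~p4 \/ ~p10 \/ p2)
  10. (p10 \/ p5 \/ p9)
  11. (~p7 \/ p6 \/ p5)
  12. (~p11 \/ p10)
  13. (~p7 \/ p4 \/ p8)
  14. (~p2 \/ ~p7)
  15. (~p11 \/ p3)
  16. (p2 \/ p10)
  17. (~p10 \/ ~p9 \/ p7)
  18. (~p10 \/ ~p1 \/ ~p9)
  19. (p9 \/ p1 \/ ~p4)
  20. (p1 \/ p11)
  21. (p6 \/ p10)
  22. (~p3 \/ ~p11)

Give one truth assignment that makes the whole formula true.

Branch on p1: take p1 = True.
Branch on p2: take p2 = True.
  then p7 is forced to False.
For the remaining variables, p3 = True, p4 = True, p5 = True, p6 = False, p8 = False, p9 = False, p10 = True, p11 = False works.
Every clause has at least one true literal under this assignment.

p1=T, p2=T, p3=T, p4=T, p5=T, p6=F, p7=F, p8=F, p9=F, p10=T, p11=F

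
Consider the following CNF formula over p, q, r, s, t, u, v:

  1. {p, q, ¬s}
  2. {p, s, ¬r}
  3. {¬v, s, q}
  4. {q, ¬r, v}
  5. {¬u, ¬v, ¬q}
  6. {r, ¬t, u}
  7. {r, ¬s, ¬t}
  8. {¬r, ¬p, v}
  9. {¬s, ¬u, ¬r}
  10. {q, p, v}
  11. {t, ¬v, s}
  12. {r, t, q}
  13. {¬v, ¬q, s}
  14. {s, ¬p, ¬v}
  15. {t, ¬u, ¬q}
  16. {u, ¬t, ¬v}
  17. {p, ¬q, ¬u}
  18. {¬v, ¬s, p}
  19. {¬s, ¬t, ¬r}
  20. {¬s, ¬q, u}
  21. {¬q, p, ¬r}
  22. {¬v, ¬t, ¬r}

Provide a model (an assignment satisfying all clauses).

p=1  q=1  r=0  s=0  t=0  u=0  v=0

Check each clause:
  1. {q, p, ¬s} — p is true.
  2. {p, s, ¬r} — p is true.
  3. {s, ¬v, q} — ¬v is true.
  4. {q, v, ¬r} — q is true.
  5. {¬v, ¬q, ¬u} — ¬v is true.
  6. {r, ¬t, u} — ¬t is true.
  7. {r, ¬t, ¬s} — ¬s is true.
  8. {¬r, v, ¬p} — ¬r is true.
  9. {¬s, ¬u, ¬r} — ¬u is true.
  10. {q, p, v} — p is true.
  11. {¬v, t, s} — ¬v is true.
  12. {t, r, q} — q is true.
  13. {¬q, ¬v, s} — ¬v is true.
  14. {s, ¬p, ¬v} — ¬v is true.
  15. {¬q, ¬u, t} — ¬u is true.
  16. {¬t, ¬v, u} — ¬v is true.
  17. {¬u, ¬q, p} — p is true.
  18. {¬s, p, ¬v} — ¬v is true.
  19. {¬t, ¬r, ¬s} — ¬t is true.
  20. {u, ¬s, ¬q} — ¬s is true.
  21. {p, ¬q, ¬r} — p is true.
  22. {¬v, ¬r, ¬t} — ¬v is true.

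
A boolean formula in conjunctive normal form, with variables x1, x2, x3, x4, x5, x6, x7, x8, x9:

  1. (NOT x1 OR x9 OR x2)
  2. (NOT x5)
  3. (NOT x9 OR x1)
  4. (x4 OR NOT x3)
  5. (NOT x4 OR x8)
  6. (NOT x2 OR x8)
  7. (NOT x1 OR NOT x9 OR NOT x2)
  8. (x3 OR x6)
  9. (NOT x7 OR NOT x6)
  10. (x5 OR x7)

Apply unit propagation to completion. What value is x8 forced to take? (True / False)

True

(NOT x5) stands alone — x5 = False.
(x5 OR x7): since x5 = False, the clause reduces to (x7). x7 = True.
From (NOT x7 OR NOT x6) and x7 = True: x6 = False.
In (x3 OR x6), x6 is now false; x3 must hold, so x3 = True.
From (NOT x3 OR x4) and x3 = True: x4 = True.
From (NOT x4 OR x8) and x4 = True: x8 = True.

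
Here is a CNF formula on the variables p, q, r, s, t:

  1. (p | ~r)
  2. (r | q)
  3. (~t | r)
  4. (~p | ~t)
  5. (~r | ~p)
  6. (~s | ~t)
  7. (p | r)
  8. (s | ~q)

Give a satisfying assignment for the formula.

p=1  q=1  r=0  s=1  t=0

Check each clause:
  1. (p | ~r) — p is true.
  2. (q | r) — q is true.
  3. (~t | r) — ~t is true.
  4. (~t | ~p) — ~t is true.
  5. (~r | ~p) — ~r is true.
  6. (~t | ~s) — ~t is true.
  7. (r | p) — p is true.
  8. (~q | s) — s is true.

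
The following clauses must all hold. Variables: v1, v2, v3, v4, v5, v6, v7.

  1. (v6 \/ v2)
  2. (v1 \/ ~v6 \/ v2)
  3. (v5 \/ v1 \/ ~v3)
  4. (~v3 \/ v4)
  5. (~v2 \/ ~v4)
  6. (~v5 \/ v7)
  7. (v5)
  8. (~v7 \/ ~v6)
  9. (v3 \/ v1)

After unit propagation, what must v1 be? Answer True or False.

True

Unit clause (v5) sets v5 = True.
(~v5 \/ v7) with v5 = True leaves only v7, so v7 = True.
(~v7 \/ ~v6) with v7 = True leaves only ~v6, so v6 = False.
In (v2 \/ v6), v6 is now false; v2 must hold, so v2 = True.
In (~v4 \/ ~v2), ~v2 is now false; ~v4 must hold, so v4 = False.
In (~v3 \/ v4), v4 is now false; ~v3 must hold, so v3 = False.
In (v1 \/ v3), v3 is now false; v1 must hold, so v1 = True.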